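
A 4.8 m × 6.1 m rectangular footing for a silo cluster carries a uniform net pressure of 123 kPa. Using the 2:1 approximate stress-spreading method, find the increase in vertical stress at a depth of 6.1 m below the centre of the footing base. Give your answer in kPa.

Δσ_z ≈ 27.1 kPa

By the 2:1 method the load spreads at 1 horizontal : 2 vertical, so at depth z the loaded area has grown by z in each plan dimension:
Δσ = qBL/((B+z)(L+z)) = 123×4.8×6.1/((4.8+6.1)(6.1+6.1)) = 27.083 kPa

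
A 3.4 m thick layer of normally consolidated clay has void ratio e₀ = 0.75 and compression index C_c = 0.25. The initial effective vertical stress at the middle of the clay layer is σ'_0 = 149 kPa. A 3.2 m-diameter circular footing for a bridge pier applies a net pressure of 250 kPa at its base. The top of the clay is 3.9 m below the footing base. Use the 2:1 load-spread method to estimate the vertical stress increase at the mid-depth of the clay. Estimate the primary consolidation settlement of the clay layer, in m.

S_c ≈ 0.0423 m

Mid-depth of clay below the footing base: z = 3.9 + 3.4/2 = 5.6 m.
Stress increase at mid-clay by the 2:1 spreading method:
Δσ ≈ qD²/(D+z)² = 250×3.2²/(3.2+5.6)² = 33.058 kPa
Final effective stress: σ'_f = σ'_0 + Δσ = 149 + 33.058 = 182.06 kPa.
Normally consolidated clay, so the full stress increment lies on the virgin compression line:
S_c = C_c·H/(1+e₀)·log₁₀(σ'_f/σ'_0) = 0.25×3.4/(1+0.75)×log₁₀(182.06/149)
    = 0.48571 × 0.087028 = 0.04227 m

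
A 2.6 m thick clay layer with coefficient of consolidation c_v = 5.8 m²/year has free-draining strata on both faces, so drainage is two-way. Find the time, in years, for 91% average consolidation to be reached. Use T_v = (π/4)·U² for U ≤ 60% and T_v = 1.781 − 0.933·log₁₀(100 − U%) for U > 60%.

t ≈ 0.26 years

Drainage path length: H_d = H/2 = 1.3 m (double drainage).
U > 60%: T_v = 1.781 − 0.933·log₁₀(100 − 91) = 0.89069.
t = T_v·H_d²/c_v = 0.89069×1.3²/5.8 = 0.2595 years.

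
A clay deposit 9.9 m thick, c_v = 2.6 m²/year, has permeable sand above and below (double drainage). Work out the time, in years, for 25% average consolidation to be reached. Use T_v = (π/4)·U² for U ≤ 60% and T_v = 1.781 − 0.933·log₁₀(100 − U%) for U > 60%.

t ≈ 0.463 years

Drainage path length: H_d = H/2 = 4.95 m (double drainage).
U ≤ 60%: T_v = (π/4)·U² = (π/4)×0.25² = 0.049087.
t = T_v·H_d²/c_v = 0.049087×4.95²/2.6 = 0.4626 years.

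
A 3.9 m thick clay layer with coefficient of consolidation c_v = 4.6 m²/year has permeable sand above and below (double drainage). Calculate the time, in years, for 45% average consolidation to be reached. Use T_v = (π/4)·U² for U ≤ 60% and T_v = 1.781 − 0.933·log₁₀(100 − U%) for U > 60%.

t ≈ 0.131 years

Drainage path length: H_d = H/2 = 1.95 m (double drainage).
U ≤ 60%: T_v = (π/4)·U² = (π/4)×0.45² = 0.15904.
t = T_v·H_d²/c_v = 0.15904×1.95²/4.6 = 0.1315 years.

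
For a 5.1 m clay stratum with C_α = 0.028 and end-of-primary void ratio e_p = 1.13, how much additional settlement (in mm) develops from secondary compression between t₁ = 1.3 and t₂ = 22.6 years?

S_s ≈ 83.1 mm

Secondary compression: S_s = C_α·H/(1+e_p)·log₁₀(t₂/t₁)
S_s = 0.028×5.1/(1+1.13)×log₁₀(22.6/1.3)
    = 0.06704 × 1.24 = 0.08314 m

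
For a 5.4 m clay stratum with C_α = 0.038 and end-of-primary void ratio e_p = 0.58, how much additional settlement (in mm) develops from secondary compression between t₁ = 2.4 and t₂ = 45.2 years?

S_s ≈ 166 mm

Secondary compression: S_s = C_α·H/(1+e_p)·log₁₀(t₂/t₁)
S_s = 0.038×5.4/(1+0.58)×log₁₀(45.2/2.4)
    = 0.1299 × 1.275 = 0.1656 m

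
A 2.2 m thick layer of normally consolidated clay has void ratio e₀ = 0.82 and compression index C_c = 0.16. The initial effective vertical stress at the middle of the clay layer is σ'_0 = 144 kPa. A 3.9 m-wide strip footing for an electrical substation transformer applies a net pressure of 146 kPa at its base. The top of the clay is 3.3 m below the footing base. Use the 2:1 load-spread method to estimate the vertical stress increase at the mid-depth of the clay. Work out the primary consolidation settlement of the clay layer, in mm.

Mid-depth of clay below the footing base: z = 3.3 + 2.2/2 = 4.4 m.
Stress increase at mid-clay by the 2:1 spreading method:
Δσ = qB/(B+z) = 146×3.9/(3.9+4.4) = 68.602 kPa
Final effective stress: σ'_f = σ'_0 + Δσ = 144 + 68.602 = 212.6 kPa.
Normally consolidated clay, so the full stress increment lies on the virgin compression line:
S_c = C_c·H/(1+e₀)·log₁₀(σ'_f/σ'_0) = 0.16×2.2/(1+0.82)×log₁₀(212.6/144)
    = 0.19341 × 0.1692 = 0.03272 m

S_c ≈ 32.7 mm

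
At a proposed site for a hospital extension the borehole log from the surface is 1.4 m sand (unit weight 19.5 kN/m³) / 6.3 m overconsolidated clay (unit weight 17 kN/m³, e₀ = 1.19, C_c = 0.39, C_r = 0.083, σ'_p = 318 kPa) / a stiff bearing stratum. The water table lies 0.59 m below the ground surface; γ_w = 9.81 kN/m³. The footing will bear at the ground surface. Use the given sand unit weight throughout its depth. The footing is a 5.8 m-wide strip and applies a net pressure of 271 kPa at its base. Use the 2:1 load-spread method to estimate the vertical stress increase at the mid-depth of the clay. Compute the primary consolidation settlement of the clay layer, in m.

S_c ≈ 0.159 m

Mid-depth of clay below the ground surface: z = 1.4 + 6.3/2 = 4.55 m.
Total vertical stress at mid-clay: σ_v = 19.5×1.4 + 17×3.15 = 80.85 kPa.
Pore pressure: u = 9.81×(4.55 − 0.59) = 38.848 kPa.
Initial effective stress: σ'_0 = σ_v − u = 80.85 − 38.848 = 42.002 kPa.
Stress increase at mid-clay by the 2:1 spreading method:
Δσ = qB/(B+z) = 271×5.8/(5.8+4.55) = 151.86 kPa
Final effective stress: σ'_f = 42.002 + 151.86 = 193.86 kPa.
σ'_f = 193.86 ≤ σ'_p = 318 kPa, so the clay remains overconsolidated and only the recompression index applies:
S_c = C_r·H/(1+e₀)·log₁₀(σ'_f/σ'_0) = 0.083×6.3/2.19×log₁₀(193.86/42.002)
    = 0.23877 × 0.66422 = 0.1586 m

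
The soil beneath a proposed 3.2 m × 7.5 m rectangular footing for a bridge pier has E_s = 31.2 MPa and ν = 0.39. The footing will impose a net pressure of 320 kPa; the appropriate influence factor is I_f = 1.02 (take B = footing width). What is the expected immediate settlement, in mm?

Immediate (elastic) settlement: S_e = q·B·(1−ν²)/E_s · I_f.
E_s = 31.2 MPa = 31200 kPa.
S_e = 320 × 3.2 × (1 − 0.39²) / 31200 × 1.02
    = 320 × 3.2 × 0.8479 / 31200 × 1.02
    = 0.02839 m = 28.39 mm

S_e ≈ 28.4 mm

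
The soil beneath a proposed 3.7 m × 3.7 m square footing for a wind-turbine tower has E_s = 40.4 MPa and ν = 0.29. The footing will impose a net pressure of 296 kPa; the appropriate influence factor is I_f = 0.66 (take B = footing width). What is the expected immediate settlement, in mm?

S_e ≈ 16.4 mm

Immediate (elastic) settlement: S_e = q·B·(1−ν²)/E_s · I_f.
E_s = 40.4 MPa = 40400 kPa.
S_e = 296 × 3.7 × (1 − 0.29²) / 40400 × 0.66
    = 296 × 3.7 × 0.9159 / 40400 × 0.66
    = 0.01639 m = 16.39 mm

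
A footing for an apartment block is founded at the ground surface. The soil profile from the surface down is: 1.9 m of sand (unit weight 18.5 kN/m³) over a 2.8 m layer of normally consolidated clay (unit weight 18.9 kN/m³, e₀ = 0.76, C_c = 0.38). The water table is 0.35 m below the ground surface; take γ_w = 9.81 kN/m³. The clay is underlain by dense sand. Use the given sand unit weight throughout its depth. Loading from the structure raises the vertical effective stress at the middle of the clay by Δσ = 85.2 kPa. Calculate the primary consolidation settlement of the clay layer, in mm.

Mid-depth of clay below the ground surface: z = 1.9 + 2.8/2 = 3.3 m.
Total vertical stress at mid-clay: σ_v = 18.5×1.9 + 18.9×1.4 = 61.61 kPa.
Pore pressure: u = 9.81×(3.3 − 0.35) = 28.94 kPa.
Initial effective stress: σ'_0 = σ_v − u = 61.61 − 28.94 = 32.67 kPa.
Final effective stress: σ'_f = σ'_0 + Δσ = 32.67 + 85.2 = 117.87 kPa.
Normally consolidated clay, so the full stress increment lies on the virgin compression line:
S_c = C_c·H/(1+e₀)·log₁₀(σ'_f/σ'_0) = 0.38×2.8/(1+0.76)×log₁₀(117.87/32.67)
    = 0.60455 × 0.55725 = 0.3369 m

S_c ≈ 337 mm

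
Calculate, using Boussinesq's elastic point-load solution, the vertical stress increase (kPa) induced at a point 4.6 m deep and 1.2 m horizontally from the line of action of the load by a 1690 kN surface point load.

Boussinesq vertical stress below a point load on an elastic half-space:
Δσ_z = 3P/(2πz²) · [1 + (r/z)²]^(−5/2)
r/z = 1.2/4.6 = 0.26087; [1+(r/z)²]^(−5/2) = 0.84824.
Δσ_z = 3×1690/(2π×4.6²) × 0.84824 = 38.134 × 0.84824 = 32.35 kPa

Δσ_z ≈ 32.3 kPa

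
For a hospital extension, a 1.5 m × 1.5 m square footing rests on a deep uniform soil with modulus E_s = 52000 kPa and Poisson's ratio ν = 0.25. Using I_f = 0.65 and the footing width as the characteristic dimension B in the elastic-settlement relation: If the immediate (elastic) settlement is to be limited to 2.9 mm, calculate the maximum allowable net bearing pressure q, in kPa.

q ≈ 165 kPa

S_e = q·B·(1−ν²)/E_s · I_f  ⇒  q = S_e·E_s / (B·(1−ν²)·I_f).
q = 0.0029 × 52000 / (1.5 × 0.9375 × 0.65) = 165 kPa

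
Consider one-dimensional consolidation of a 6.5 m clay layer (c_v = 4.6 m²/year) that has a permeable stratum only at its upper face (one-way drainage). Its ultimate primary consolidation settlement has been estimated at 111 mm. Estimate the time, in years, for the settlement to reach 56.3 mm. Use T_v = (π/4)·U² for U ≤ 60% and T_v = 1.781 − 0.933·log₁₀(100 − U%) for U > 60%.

Drainage path length: H_d = H = 6.5 m (single drainage).
U = S(t)/S_ult = 56.3/111 = 0.5072.
U ≤ 60%: T_v = (π/4)·U² = (π/4)×0.50721² = 0.20205.
t = T_v·H_d²/c_v = 0.20205×6.5²/4.6 = 1.856 years.

t ≈ 1.86 years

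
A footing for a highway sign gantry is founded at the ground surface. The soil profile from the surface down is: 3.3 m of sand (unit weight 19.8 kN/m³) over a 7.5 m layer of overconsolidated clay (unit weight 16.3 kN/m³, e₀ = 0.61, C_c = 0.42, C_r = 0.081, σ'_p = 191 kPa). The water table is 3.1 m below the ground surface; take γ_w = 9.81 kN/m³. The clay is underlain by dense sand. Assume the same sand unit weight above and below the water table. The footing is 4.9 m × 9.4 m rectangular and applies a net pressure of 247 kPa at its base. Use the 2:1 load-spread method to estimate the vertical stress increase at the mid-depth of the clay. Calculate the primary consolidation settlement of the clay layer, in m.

S_c ≈ 0.083 m

Mid-depth of clay below the ground surface: z = 3.3 + 7.5/2 = 7.05 m.
Total vertical stress at mid-clay: σ_v = 19.8×3.3 + 16.3×3.75 = 126.47 kPa.
Pore pressure: u = 9.81×(7.05 − 3.1) = 38.75 kPa.
Initial effective stress: σ'_0 = σ_v − u = 126.47 − 38.75 = 87.72 kPa.
Stress increase at mid-clay by the 2:1 spreading method:
Δσ = qBL/((B+z)(L+z)) = 247×4.9×9.4/((4.9+7.05)(9.4+7.05)) = 57.874 kPa
Final effective stress: σ'_f = 87.72 + 57.874 = 145.59 kPa.
σ'_f = 145.59 ≤ σ'_p = 191 kPa, so the clay remains overconsolidated and only the recompression index applies:
S_c = C_r·H/(1+e₀)·log₁₀(σ'_f/σ'_0) = 0.081×7.5/1.61×log₁₀(145.59/87.72)
    = 0.37733 × 0.22003 = 0.08302 m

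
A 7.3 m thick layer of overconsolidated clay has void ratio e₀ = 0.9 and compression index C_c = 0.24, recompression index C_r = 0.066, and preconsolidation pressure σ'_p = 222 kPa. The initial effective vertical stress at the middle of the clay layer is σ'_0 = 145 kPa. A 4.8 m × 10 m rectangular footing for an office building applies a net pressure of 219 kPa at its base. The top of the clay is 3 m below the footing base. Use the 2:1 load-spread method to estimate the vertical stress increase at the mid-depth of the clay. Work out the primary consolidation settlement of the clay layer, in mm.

Mid-depth of clay below the footing base: z = 3 + 7.3/2 = 6.65 m.
Stress increase at mid-clay by the 2:1 spreading method:
Δσ = qBL/((B+z)(L+z)) = 219×4.8×10/((4.8+6.65)(10+6.65)) = 55.14 kPa
Final effective stress: σ'_f = 145 + 55.14 = 200.14 kPa.
σ'_f = 200.14 ≤ σ'_p = 222 kPa, so the clay remains overconsolidated and only the recompression index applies:
S_c = C_r·H/(1+e₀)·log₁₀(σ'_f/σ'_0) = 0.066×7.3/1.9×log₁₀(200.14/145)
    = 0.25358 × 0.13997 = 0.03549 m

S_c ≈ 35.5 mm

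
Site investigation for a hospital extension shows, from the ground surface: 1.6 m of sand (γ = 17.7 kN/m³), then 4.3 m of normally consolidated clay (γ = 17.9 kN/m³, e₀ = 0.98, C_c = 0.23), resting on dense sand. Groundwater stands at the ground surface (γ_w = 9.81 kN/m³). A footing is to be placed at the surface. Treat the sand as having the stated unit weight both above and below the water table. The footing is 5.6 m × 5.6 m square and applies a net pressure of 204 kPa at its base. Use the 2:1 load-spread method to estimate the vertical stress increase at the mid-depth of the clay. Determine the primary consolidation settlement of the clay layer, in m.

Mid-depth of clay below the ground surface: z = 1.6 + 4.3/2 = 3.75 m.
Total vertical stress at mid-clay: σ_v = 17.7×1.6 + 17.9×2.15 = 66.805 kPa.
Pore pressure: u = 9.81×(3.75 − 0) = 36.788 kPa.
Initial effective stress: σ'_0 = σ_v − u = 66.805 − 36.788 = 30.017 kPa.
Stress increase at mid-clay by the 2:1 spreading method:
Δσ = qBL/((B+z)(L+z)) = 204×5.6×5.6/((5.6+3.75)(5.6+3.75)) = 73.178 kPa
Final effective stress: σ'_f = σ'_0 + Δσ = 30.017 + 73.178 = 103.19 kPa.
Normally consolidated clay, so the full stress increment lies on the virgin compression line:
S_c = C_c·H/(1+e₀)·log₁₀(σ'_f/σ'_0) = 0.23×4.3/(1+0.98)×log₁₀(103.19/30.017)
    = 0.49949 × 0.53627 = 0.2679 m

S_c ≈ 0.268 m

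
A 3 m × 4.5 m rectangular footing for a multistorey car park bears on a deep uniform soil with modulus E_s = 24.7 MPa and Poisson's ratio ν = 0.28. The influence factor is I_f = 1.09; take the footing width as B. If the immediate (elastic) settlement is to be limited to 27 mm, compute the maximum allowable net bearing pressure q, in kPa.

E_s = 24.7 MPa = 24700 kPa.
S_e = q·B·(1−ν²)/E_s · I_f  ⇒  q = S_e·E_s / (B·(1−ν²)·I_f).
q = 0.027 × 24700 / (3 × 0.9216 × 1.09) = 221.3 kPa

q ≈ 221 kPa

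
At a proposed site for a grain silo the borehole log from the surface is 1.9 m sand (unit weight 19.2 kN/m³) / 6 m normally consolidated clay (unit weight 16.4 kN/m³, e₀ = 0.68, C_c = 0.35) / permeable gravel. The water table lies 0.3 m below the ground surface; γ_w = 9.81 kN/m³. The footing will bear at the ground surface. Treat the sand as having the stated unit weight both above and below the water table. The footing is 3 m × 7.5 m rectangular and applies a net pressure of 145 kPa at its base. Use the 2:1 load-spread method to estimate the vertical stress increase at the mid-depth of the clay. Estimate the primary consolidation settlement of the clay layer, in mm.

Mid-depth of clay below the ground surface: z = 1.9 + 6/2 = 4.9 m.
Total vertical stress at mid-clay: σ_v = 19.2×1.9 + 16.4×3 = 85.68 kPa.
Pore pressure: u = 9.81×(4.9 − 0.3) = 45.126 kPa.
Initial effective stress: σ'_0 = σ_v − u = 85.68 − 45.126 = 40.554 kPa.
Stress increase at mid-clay by the 2:1 spreading method:
Δσ = qBL/((B+z)(L+z)) = 145×3×7.5/((3+4.9)(7.5+4.9)) = 33.304 kPa
Final effective stress: σ'_f = σ'_0 + Δσ = 40.554 + 33.304 = 73.858 kPa.
Normally consolidated clay, so the full stress increment lies on the virgin compression line:
S_c = C_c·H/(1+e₀)·log₁₀(σ'_f/σ'_0) = 0.35×6/(1+0.68)×log₁₀(73.858/40.554)
    = 1.25 × 0.26036 = 0.3254 m

S_c ≈ 325 mm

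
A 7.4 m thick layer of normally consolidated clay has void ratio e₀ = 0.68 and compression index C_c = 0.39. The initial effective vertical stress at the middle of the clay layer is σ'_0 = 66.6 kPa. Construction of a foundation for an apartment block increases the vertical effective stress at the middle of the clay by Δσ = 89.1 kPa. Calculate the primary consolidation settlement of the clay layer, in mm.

Final effective stress: σ'_f = σ'_0 + Δσ = 66.6 + 89.1 = 155.7 kPa.
Normally consolidated clay, so the full stress increment lies on the virgin compression line:
S_c = C_c·H/(1+e₀)·log₁₀(σ'_f/σ'_0) = 0.39×7.4/(1+0.68)×log₁₀(155.7/66.6)
    = 1.7179 × 0.36881 = 0.6336 m

S_c ≈ 634 mm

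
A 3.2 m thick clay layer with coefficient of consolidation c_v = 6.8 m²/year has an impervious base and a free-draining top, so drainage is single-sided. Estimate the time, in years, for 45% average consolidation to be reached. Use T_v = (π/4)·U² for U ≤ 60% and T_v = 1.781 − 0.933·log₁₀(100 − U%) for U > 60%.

t ≈ 0.239 years

Drainage path length: H_d = H = 3.2 m (single drainage).
U ≤ 60%: T_v = (π/4)·U² = (π/4)×0.45² = 0.15904.
t = T_v·H_d²/c_v = 0.15904×3.2²/6.8 = 0.2395 years.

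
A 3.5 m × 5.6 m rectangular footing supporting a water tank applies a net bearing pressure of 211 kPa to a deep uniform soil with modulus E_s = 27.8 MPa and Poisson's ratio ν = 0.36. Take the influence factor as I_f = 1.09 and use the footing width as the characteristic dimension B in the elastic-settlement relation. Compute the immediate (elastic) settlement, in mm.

Immediate (elastic) settlement: S_e = q·B·(1−ν²)/E_s · I_f.
E_s = 27.8 MPa = 27800 kPa.
S_e = 211 × 3.5 × (1 − 0.36²) / 27800 × 1.09
    = 211 × 3.5 × 0.8704 / 27800 × 1.09
    = 0.0252 m = 25.2 mm

S_e ≈ 25.2 mm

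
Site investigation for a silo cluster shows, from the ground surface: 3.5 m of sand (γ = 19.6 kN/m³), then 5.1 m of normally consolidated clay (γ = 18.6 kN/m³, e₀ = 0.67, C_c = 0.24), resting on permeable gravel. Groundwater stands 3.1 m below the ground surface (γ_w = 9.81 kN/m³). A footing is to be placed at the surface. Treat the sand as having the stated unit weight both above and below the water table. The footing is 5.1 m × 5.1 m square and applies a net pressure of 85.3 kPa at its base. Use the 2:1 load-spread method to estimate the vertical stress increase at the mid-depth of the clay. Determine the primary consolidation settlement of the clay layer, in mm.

S_c ≈ 59.3 mm

Mid-depth of clay below the ground surface: z = 3.5 + 5.1/2 = 6.05 m.
Total vertical stress at mid-clay: σ_v = 19.6×3.5 + 18.6×2.55 = 116.03 kPa.
Pore pressure: u = 9.81×(6.05 − 3.1) = 28.94 kPa.
Initial effective stress: σ'_0 = σ_v − u = 116.03 − 28.94 = 87.09 kPa.
Stress increase at mid-clay by the 2:1 spreading method:
Δσ = qBL/((B+z)(L+z)) = 85.3×5.1×5.1/((5.1+6.05)(5.1+6.05)) = 17.846 kPa
Final effective stress: σ'_f = σ'_0 + Δσ = 87.09 + 17.846 = 104.94 kPa.
Normally consolidated clay, so the full stress increment lies on the virgin compression line:
S_c = C_c·H/(1+e₀)·log₁₀(σ'_f/σ'_0) = 0.24×5.1/(1+0.67)×log₁₀(104.94/87.09)
    = 0.73293 × 0.080973 = 0.05935 m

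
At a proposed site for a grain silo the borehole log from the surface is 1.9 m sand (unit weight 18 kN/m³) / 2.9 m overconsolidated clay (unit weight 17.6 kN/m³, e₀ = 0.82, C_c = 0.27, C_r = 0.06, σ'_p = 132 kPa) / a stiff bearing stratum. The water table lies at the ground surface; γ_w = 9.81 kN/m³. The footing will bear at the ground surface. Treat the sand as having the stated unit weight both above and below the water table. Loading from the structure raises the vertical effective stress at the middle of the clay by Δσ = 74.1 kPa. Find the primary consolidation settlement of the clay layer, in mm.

Mid-depth of clay below the ground surface: z = 1.9 + 2.9/2 = 3.35 m.
Total vertical stress at mid-clay: σ_v = 18×1.9 + 17.6×1.45 = 59.72 kPa.
Pore pressure: u = 9.81×(3.35 − 0) = 32.864 kPa.
Initial effective stress: σ'_0 = σ_v − u = 59.72 − 32.864 = 26.856 kPa.
Final effective stress: σ'_f = 26.856 + 74.1 = 100.96 kPa.
σ'_f = 100.96 ≤ σ'_p = 132 kPa, so the clay remains overconsolidated and only the recompression index applies:
S_c = C_r·H/(1+e₀)·log₁₀(σ'_f/σ'_0) = 0.06×2.9/1.82×log₁₀(100.96/26.856)
    = 0.095604 × 0.57511 = 0.05498 m

S_c ≈ 55 mm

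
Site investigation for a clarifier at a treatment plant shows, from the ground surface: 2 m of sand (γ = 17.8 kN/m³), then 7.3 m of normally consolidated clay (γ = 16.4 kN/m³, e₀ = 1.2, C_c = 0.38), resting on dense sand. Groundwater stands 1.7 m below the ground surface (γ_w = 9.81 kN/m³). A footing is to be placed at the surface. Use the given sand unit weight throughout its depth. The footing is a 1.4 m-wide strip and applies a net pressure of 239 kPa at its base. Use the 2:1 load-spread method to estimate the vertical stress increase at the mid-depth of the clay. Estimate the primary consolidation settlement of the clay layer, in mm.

Mid-depth of clay below the ground surface: z = 2 + 7.3/2 = 5.65 m.
Total vertical stress at mid-clay: σ_v = 17.8×2 + 16.4×3.65 = 95.46 kPa.
Pore pressure: u = 9.81×(5.65 − 1.7) = 38.75 kPa.
Initial effective stress: σ'_0 = σ_v − u = 95.46 − 38.75 = 56.71 kPa.
Stress increase at mid-clay by the 2:1 spreading method:
Δσ = qB/(B+z) = 239×1.4/(1.4+5.65) = 47.461 kPa
Final effective stress: σ'_f = σ'_0 + Δσ = 56.71 + 47.461 = 104.17 kPa.
Normally consolidated clay, so the full stress increment lies on the virgin compression line:
S_c = C_c·H/(1+e₀)·log₁₀(σ'_f/σ'_0) = 0.38×7.3/(1+1.2)×log₁₀(104.17/56.71)
    = 1.2609 × 0.26408 = 0.333 m

S_c ≈ 333 mm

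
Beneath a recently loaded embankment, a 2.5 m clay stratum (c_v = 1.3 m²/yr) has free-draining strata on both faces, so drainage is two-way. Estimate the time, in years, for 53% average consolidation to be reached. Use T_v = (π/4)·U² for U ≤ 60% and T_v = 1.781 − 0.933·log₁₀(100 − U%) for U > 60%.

Drainage path length: H_d = H/2 = 1.25 m (double drainage).
U ≤ 60%: T_v = (π/4)·U² = (π/4)×0.53² = 0.22062.
t = T_v·H_d²/c_v = 0.22062×1.25²/1.3 = 0.2652 years.

t ≈ 0.265 years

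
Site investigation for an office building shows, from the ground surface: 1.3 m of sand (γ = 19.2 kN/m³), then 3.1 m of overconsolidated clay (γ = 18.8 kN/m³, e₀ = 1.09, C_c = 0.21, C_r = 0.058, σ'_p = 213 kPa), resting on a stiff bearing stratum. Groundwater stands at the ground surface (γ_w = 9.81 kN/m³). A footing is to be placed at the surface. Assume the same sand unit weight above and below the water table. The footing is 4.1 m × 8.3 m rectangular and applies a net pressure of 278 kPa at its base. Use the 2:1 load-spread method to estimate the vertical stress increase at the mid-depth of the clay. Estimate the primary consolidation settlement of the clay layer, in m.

Mid-depth of clay below the ground surface: z = 1.3 + 3.1/2 = 2.85 m.
Total vertical stress at mid-clay: σ_v = 19.2×1.3 + 18.8×1.55 = 54.1 kPa.
Pore pressure: u = 9.81×(2.85 − 0) = 27.959 kPa.
Initial effective stress: σ'_0 = σ_v − u = 54.1 − 27.959 = 26.141 kPa.
Stress increase at mid-clay by the 2:1 spreading method:
Δσ = qBL/((B+z)(L+z)) = 278×4.1×8.3/((4.1+2.85)(8.3+2.85)) = 122.08 kPa
Final effective stress: σ'_f = 26.141 + 122.08 = 148.22 kPa.
σ'_f = 148.22 ≤ σ'_p = 213 kPa, so the clay remains overconsolidated and only the recompression index applies:
S_c = C_r·H/(1+e₀)·log₁₀(σ'_f/σ'_0) = 0.058×3.1/2.09×log₁₀(148.22/26.141)
    = 0.086031 × 0.75358 = 0.06483 m

S_c ≈ 0.0648 m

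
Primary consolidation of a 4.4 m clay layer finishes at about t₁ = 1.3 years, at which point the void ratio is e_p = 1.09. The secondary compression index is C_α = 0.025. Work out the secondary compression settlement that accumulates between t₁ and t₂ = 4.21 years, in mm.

S_s ≈ 26.9 mm

Secondary compression: S_s = C_α·H/(1+e_p)·log₁₀(t₂/t₁)
S_s = 0.025×4.4/(1+1.09)×log₁₀(4.21/1.3)
    = 0.05263 × 0.5103 = 0.02686 m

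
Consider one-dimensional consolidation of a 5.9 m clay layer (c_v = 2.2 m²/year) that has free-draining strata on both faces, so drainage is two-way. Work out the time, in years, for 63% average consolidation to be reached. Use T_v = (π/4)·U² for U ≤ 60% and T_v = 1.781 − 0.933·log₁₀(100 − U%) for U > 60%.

Drainage path length: H_d = H/2 = 2.95 m (double drainage).
U > 60%: T_v = 1.781 − 0.933·log₁₀(100 − 63) = 0.31787.
t = T_v·H_d²/c_v = 0.31787×2.95²/2.2 = 1.257 years.

t ≈ 1.26 years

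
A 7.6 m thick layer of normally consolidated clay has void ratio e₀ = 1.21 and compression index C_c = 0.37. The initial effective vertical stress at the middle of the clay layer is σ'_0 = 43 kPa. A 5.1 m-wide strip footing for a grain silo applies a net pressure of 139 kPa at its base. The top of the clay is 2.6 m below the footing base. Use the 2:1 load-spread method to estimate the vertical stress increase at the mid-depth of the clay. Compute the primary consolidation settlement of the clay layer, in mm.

Mid-depth of clay below the footing base: z = 2.6 + 7.6/2 = 6.4 m.
Stress increase at mid-clay by the 2:1 spreading method:
Δσ = qB/(B+z) = 139×5.1/(5.1+6.4) = 61.643 kPa
Final effective stress: σ'_f = σ'_0 + Δσ = 43 + 61.643 = 104.64 kPa.
Normally consolidated clay, so the full stress increment lies on the virgin compression line:
S_c = C_c·H/(1+e₀)·log₁₀(σ'_f/σ'_0) = 0.37×7.6/(1+1.21)×log₁₀(104.64/43)
    = 1.2724 × 0.38623 = 0.4914 m

S_c ≈ 491 mm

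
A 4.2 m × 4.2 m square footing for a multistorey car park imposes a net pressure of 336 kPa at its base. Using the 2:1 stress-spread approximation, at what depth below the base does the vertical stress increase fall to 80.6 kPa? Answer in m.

2:1 spreading — at depth z the loaded area has grown by z in each plan dimension:
qB²/(B+z)² = Δσ_z ⇒ z = B(√(q/Δσ_z) − 1) = 4.2×(√(336/80.6) − 1) = 4.375 m

z ≈ 4.38 m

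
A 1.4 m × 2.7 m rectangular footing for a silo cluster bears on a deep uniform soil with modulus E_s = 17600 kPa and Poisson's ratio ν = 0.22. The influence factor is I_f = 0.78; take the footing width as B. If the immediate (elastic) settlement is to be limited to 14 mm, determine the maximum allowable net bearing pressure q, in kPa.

q ≈ 237 kPa

S_e = q·B·(1−ν²)/E_s · I_f  ⇒  q = S_e·E_s / (B·(1−ν²)·I_f).
q = 0.014 × 17600 / (1.4 × 0.9516 × 0.78) = 237.1 kPa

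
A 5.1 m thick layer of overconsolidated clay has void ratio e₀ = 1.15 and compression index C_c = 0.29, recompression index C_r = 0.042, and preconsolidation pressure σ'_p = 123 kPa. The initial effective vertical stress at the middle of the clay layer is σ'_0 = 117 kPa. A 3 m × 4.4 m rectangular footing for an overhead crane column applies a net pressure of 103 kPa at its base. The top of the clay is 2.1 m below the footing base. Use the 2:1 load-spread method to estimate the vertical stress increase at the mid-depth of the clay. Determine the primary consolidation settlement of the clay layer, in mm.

S_c ≈ 33.6 mm

Mid-depth of clay below the footing base: z = 2.1 + 5.1/2 = 4.65 m.
Stress increase at mid-clay by the 2:1 spreading method:
Δσ = qBL/((B+z)(L+z)) = 103×3×4.4/((3+4.65)(4.4+4.65)) = 19.638 kPa
Final effective stress: σ'_f = 117 + 19.638 = 136.64 kPa.
σ'_f = 136.64 > σ'_p = 123 kPa, so the stress path crosses the preconsolidation pressure — recompression up to σ'_p, then virgin compression beyond:
S_c = H/(1+e₀)·[C_r·log₁₀(σ'_p/σ'_0) + C_c·log₁₀(σ'_f/σ'_p)]
    = 5.1/2.15 × [0.042×log₁₀(123/117) + 0.29×log₁₀(136.64/123)]
    = 2.3721 × [0.00091221 + 0.013245] = 0.03358 m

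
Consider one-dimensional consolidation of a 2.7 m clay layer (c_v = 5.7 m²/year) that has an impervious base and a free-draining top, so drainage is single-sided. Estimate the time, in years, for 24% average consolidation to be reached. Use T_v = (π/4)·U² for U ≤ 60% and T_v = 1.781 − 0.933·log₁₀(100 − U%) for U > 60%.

t ≈ 0.0579 years

Drainage path length: H_d = H = 2.7 m (single drainage).
U ≤ 60%: T_v = (π/4)·U² = (π/4)×0.24² = 0.045239.
t = T_v·H_d²/c_v = 0.045239×2.7²/5.7 = 0.05786 years.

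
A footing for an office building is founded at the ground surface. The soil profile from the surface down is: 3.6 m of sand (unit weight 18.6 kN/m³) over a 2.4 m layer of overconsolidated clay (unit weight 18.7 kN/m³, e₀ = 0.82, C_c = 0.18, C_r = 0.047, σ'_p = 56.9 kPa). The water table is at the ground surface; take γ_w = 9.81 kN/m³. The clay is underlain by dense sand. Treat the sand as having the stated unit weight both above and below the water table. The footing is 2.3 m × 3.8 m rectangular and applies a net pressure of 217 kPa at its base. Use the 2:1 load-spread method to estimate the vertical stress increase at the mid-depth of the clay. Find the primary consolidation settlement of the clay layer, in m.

S_c ≈ 0.0342 m

Mid-depth of clay below the ground surface: z = 3.6 + 2.4/2 = 4.8 m.
Total vertical stress at mid-clay: σ_v = 18.6×3.6 + 18.7×1.2 = 89.4 kPa.
Pore pressure: u = 9.81×(4.8 − 0) = 47.088 kPa.
Initial effective stress: σ'_0 = σ_v − u = 89.4 − 47.088 = 42.312 kPa.
Stress increase at mid-clay by the 2:1 spreading method:
Δσ = qBL/((B+z)(L+z)) = 217×2.3×3.8/((2.3+4.8)(3.8+4.8)) = 31.061 kPa
Final effective stress: σ'_f = 42.312 + 31.061 = 73.373 kPa.
σ'_f = 73.373 > σ'_p = 56.9 kPa, so the stress path crosses the preconsolidation pressure — recompression up to σ'_p, then virgin compression beyond:
S_c = H/(1+e₀)·[C_r·log₁₀(σ'_p/σ'_0) + C_c·log₁₀(σ'_f/σ'_p)]
    = 2.4/1.82 × [0.047×log₁₀(56.9/42.312) + 0.18×log₁₀(73.373/56.9)]
    = 1.3187 × [0.0060465 + 0.019876] = 0.03418 m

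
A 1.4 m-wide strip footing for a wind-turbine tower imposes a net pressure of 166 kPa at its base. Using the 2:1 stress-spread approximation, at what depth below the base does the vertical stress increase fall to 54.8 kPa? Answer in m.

z ≈ 2.84 m

2:1 spreading — at depth z the loaded area has grown by z in each plan dimension:
qB/(B+z) = Δσ_z ⇒ z = qB/Δσ_z − B = 166×1.4/54.8 − 1.4 = 2.841 m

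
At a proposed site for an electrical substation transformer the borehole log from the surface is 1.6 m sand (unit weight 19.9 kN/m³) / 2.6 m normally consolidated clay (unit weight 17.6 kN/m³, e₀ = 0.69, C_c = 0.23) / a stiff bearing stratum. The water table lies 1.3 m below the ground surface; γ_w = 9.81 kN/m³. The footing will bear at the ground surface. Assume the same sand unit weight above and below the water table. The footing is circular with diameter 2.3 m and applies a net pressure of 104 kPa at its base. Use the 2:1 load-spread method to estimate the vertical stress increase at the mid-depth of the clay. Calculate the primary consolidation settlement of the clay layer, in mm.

S_c ≈ 64.5 mm

Mid-depth of clay below the ground surface: z = 1.6 + 2.6/2 = 2.9 m.
Total vertical stress at mid-clay: σ_v = 19.9×1.6 + 17.6×1.3 = 54.72 kPa.
Pore pressure: u = 9.81×(2.9 − 1.3) = 15.696 kPa.
Initial effective stress: σ'_0 = σ_v − u = 54.72 − 15.696 = 39.024 kPa.
Stress increase at mid-clay by the 2:1 spreading method:
Δσ ≈ qD²/(D+z)² = 104×2.3²/(2.3+2.9)² = 20.346 kPa
Final effective stress: σ'_f = σ'_0 + Δσ = 39.024 + 20.346 = 59.37 kPa.
Normally consolidated clay, so the full stress increment lies on the virgin compression line:
S_c = C_c·H/(1+e₀)·log₁₀(σ'_f/σ'_0) = 0.23×2.6/(1+0.69)×log₁₀(59.37/39.024)
    = 0.35385 × 0.18224 = 0.06449 m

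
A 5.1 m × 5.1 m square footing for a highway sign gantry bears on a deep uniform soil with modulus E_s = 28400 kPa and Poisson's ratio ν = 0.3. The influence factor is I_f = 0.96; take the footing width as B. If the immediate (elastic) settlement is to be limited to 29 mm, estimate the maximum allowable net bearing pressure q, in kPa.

q ≈ 185 kPa

S_e = q·B·(1−ν²)/E_s · I_f  ⇒  q = S_e·E_s / (B·(1−ν²)·I_f).
q = 0.029 × 28400 / (5.1 × 0.91 × 0.96) = 184.9 kPa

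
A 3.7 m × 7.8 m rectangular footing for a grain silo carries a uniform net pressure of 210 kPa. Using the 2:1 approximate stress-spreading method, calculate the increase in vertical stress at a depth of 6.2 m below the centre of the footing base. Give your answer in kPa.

By the 2:1 method the load spreads at 1 horizontal : 2 vertical, so at depth z the loaded area has grown by z in each plan dimension:
Δσ = qBL/((B+z)(L+z)) = 210×3.7×7.8/((3.7+6.2)(7.8+6.2)) = 43.727 kPa

Δσ_z ≈ 43.7 kPa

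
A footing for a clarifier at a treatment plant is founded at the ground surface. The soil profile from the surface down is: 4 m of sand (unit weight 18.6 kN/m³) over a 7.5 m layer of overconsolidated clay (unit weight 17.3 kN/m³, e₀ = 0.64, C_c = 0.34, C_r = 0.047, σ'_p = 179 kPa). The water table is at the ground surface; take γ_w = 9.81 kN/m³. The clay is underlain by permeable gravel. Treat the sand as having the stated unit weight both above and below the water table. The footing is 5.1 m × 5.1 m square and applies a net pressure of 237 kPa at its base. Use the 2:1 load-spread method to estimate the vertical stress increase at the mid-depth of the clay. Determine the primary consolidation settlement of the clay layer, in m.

S_c ≈ 0.0433 m

Mid-depth of clay below the ground surface: z = 4 + 7.5/2 = 7.75 m.
Total vertical stress at mid-clay: σ_v = 18.6×4 + 17.3×3.75 = 139.28 kPa.
Pore pressure: u = 9.81×(7.75 − 0) = 76.028 kPa.
Initial effective stress: σ'_0 = σ_v − u = 139.28 − 76.028 = 63.252 kPa.
Stress increase at mid-clay by the 2:1 spreading method:
Δσ = qBL/((B+z)(L+z)) = 237×5.1×5.1/((5.1+7.75)(5.1+7.75)) = 37.332 kPa
Final effective stress: σ'_f = 63.252 + 37.332 = 100.58 kPa.
σ'_f = 100.58 ≤ σ'_p = 179 kPa, so the clay remains overconsolidated and only the recompression index applies:
S_c = C_r·H/(1+e₀)·log₁₀(σ'_f/σ'_0) = 0.047×7.5/1.64×log₁₀(100.58/63.252)
    = 0.21494 × 0.20144 = 0.0433 m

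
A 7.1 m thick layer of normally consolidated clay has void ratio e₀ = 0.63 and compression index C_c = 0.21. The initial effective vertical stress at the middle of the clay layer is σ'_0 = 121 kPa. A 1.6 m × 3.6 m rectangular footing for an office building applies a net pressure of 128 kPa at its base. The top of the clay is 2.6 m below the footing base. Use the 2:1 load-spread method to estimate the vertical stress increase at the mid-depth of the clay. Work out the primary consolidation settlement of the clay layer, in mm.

S_c ≈ 30.8 mm

Mid-depth of clay below the footing base: z = 2.6 + 7.1/2 = 6.15 m.
Stress increase at mid-clay by the 2:1 spreading method:
Δσ = qBL/((B+z)(L+z)) = 128×1.6×3.6/((1.6+6.15)(3.6+6.15)) = 9.7572 kPa
Final effective stress: σ'_f = σ'_0 + Δσ = 121 + 9.7572 = 130.76 kPa.
Normally consolidated clay, so the full stress increment lies on the virgin compression line:
S_c = C_c·H/(1+e₀)·log₁₀(σ'_f/σ'_0) = 0.21×7.1/(1+0.63)×log₁₀(130.76/121)
    = 0.91472 × 0.03369 = 0.03082 m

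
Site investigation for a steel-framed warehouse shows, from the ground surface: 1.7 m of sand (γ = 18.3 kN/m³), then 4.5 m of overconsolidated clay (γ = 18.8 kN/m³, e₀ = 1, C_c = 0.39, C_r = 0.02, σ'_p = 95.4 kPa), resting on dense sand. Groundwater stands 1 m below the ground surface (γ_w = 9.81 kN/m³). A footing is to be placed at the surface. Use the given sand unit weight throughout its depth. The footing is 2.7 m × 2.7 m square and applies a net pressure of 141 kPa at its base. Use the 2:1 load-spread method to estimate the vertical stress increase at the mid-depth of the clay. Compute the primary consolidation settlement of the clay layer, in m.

Mid-depth of clay below the ground surface: z = 1.7 + 4.5/2 = 3.95 m.
Total vertical stress at mid-clay: σ_v = 18.3×1.7 + 18.8×2.25 = 73.41 kPa.
Pore pressure: u = 9.81×(3.95 − 1) = 28.94 kPa.
Initial effective stress: σ'_0 = σ_v − u = 73.41 − 28.94 = 44.47 kPa.
Stress increase at mid-clay by the 2:1 spreading method:
Δσ = qBL/((B+z)(L+z)) = 141×2.7×2.7/((2.7+3.95)(2.7+3.95)) = 23.244 kPa
Final effective stress: σ'_f = 44.47 + 23.244 = 67.714 kPa.
σ'_f = 67.714 ≤ σ'_p = 95.4 kPa, so the clay remains overconsolidated and only the recompression index applies:
S_c = C_r·H/(1+e₀)·log₁₀(σ'_f/σ'_0) = 0.02×4.5/2×log₁₀(67.714/44.47)
    = 0.045 × 0.18261 = 0.008217 m

S_c ≈ 0.00822 m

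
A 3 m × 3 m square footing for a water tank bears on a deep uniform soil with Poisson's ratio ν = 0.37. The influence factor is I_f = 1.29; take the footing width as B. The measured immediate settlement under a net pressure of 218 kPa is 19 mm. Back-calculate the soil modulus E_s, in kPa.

E_s ≈ 38300 kPa

S_e = q·B·(1−ν²)/E_s · I_f  ⇒  E_s = q·B·(1−ν²)·I_f / S_e.
E_s = 218 × 3 × 0.8631 × 1.29 / 0.019 = 38320 kPa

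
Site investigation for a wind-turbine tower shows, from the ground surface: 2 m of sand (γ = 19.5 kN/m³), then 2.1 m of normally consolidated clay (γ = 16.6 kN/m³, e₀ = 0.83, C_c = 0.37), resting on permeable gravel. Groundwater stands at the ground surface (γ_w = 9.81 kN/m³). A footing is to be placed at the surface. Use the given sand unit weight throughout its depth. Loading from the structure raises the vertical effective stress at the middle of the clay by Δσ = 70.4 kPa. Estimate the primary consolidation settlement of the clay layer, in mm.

S_c ≈ 239 mm

Mid-depth of clay below the ground surface: z = 2 + 2.1/2 = 3.05 m.
Total vertical stress at mid-clay: σ_v = 19.5×2 + 16.6×1.05 = 56.43 kPa.
Pore pressure: u = 9.81×(3.05 − 0) = 29.921 kPa.
Initial effective stress: σ'_0 = σ_v − u = 56.43 − 29.921 = 26.509 kPa.
Final effective stress: σ'_f = σ'_0 + Δσ = 26.509 + 70.4 = 96.909 kPa.
Normally consolidated clay, so the full stress increment lies on the virgin compression line:
S_c = C_c·H/(1+e₀)·log₁₀(σ'_f/σ'_0) = 0.37×2.1/(1+0.83)×log₁₀(96.909/26.509)
    = 0.42459 × 0.56297 = 0.239 m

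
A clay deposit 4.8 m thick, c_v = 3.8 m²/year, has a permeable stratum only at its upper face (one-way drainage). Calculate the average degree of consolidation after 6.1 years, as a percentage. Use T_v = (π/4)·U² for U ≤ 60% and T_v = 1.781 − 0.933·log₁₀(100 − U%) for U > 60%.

Drainage path length: H_d = H = 4.8 m (single drainage).
T_v = c_v·t/H_d² = 3.8×6.1/4.8² = 1.0061.
T_v = 1.0061 corresponds to the U > 60% branch:
U = 1 − 10^((1.781 − T_v)/0.933)/100 = 0.9323

U ≈ 93.2 %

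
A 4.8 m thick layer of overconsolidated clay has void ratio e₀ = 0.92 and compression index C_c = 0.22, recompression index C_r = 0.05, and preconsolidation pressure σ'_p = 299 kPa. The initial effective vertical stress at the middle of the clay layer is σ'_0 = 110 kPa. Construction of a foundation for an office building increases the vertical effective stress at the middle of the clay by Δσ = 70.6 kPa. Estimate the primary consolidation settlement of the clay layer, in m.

S_c ≈ 0.0269 m

Final effective stress: σ'_f = 110 + 70.6 = 180.6 kPa.
σ'_f = 180.6 ≤ σ'_p = 299 kPa, so the clay remains overconsolidated and only the recompression index applies:
S_c = C_r·H/(1+e₀)·log₁₀(σ'_f/σ'_0) = 0.05×4.8/1.92×log₁₀(180.6/110)
    = 0.125 × 0.21533 = 0.02692 m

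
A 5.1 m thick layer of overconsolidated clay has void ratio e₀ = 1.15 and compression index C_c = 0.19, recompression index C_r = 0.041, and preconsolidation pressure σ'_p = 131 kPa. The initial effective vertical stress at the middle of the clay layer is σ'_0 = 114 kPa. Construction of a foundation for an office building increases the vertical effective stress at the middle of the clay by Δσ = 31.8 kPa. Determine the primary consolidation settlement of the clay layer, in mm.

Final effective stress: σ'_f = 114 + 31.8 = 145.8 kPa.
σ'_f = 145.8 > σ'_p = 131 kPa, so the stress path crosses the preconsolidation pressure — recompression up to σ'_p, then virgin compression beyond:
S_c = H/(1+e₀)·[C_r·log₁₀(σ'_p/σ'_0) + C_c·log₁₀(σ'_f/σ'_p)]
    = 5.1/2.15 × [0.041×log₁₀(131/114) + 0.19×log₁₀(145.8/131)]
    = 2.3721 × [0.002475 + 0.0088324] = 0.02682 m

S_c ≈ 26.8 mm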